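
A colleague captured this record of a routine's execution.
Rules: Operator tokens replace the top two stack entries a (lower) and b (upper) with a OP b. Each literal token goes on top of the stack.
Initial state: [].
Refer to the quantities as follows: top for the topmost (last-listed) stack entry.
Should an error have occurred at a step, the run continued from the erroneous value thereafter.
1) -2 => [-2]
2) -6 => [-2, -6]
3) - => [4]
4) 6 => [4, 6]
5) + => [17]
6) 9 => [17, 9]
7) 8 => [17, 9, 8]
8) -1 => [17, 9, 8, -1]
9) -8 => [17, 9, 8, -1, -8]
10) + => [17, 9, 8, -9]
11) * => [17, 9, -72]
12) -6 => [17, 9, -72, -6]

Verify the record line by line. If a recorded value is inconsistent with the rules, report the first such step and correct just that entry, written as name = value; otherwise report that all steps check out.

Recomputing the run from the initial state:
step 1: [-2]
step 2: [-2, -6]
step 3: [4]
step 4: [4, 6]
step 5: [10]
step 6: [10, 9]
step 7: [10, 9, 8]
step 8: [10, 9, 8, -1]
step 9: [10, 9, 8, -1, -8]
step 10: [10, 9, 8, -9]
step 11: [10, 9, -72]
step 12: [10, 9, -72, -6]
The first disagreement with the record is at step 5, where the value should be top = 10.

step 5, top = 10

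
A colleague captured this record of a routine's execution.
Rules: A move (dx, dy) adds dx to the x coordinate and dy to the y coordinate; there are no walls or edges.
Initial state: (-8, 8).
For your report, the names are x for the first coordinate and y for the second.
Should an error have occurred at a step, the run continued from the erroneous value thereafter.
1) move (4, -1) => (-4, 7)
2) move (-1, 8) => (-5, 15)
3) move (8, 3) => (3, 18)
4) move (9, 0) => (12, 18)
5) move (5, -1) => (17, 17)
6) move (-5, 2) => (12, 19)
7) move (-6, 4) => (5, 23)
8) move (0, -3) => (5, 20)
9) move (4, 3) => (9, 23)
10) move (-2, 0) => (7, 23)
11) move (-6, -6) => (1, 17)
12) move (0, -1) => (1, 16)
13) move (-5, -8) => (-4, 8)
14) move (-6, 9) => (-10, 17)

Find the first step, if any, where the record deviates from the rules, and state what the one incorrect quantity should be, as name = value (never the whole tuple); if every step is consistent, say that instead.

1. x = -8 + (4) = -4, y = 8 + (-1) = 7 (matches)
2. x = -4 + (-1) = -5, y = 7 + (8) = 15 (exactly as logged)
3. x = -5 + (8) = 3, y = 15 + (3) = 18 (agrees with the record)
4. x = 3 + (9) = 12, y = 18 + (0) = 18 (same as recorded)
5. x = 12 + (5) = 17, y = 18 + (-1) = 17 (exactly as logged)
6. x = 17 + (-5) = 12, y = 17 + (2) = 19 (verified)
7. x = 12 + (-6) = 6, y = 19 + (4) = 23 (the entry is off here)
Conclusion: step 7 carries the first error; the entry should be x = 6.

step 7, x = 6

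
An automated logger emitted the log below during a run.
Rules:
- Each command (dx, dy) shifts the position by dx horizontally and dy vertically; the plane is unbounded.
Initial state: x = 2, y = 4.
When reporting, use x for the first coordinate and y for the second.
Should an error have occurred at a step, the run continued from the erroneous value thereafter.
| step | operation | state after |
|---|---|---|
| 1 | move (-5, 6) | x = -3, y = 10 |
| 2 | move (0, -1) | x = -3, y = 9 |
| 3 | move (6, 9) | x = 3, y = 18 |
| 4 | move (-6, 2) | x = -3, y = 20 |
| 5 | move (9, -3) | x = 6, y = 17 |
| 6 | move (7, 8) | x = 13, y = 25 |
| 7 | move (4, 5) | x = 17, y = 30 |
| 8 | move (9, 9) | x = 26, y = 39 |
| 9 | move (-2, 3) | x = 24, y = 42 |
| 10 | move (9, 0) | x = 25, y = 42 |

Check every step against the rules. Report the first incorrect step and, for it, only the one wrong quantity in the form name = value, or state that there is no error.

1. x = 2 + (-5) = -3, y = 4 + (6) = 10 (verified)
2. x = -3 + (0) = -3, y = 10 + (-1) = 9 (verified)
3. x = -3 + (6) = 3, y = 9 + (9) = 18 (same as recorded)
4. x = 3 + (-6) = -3, y = 18 + (2) = 20 (confirmed correct)
5. x = -3 + (9) = 6, y = 20 + (-3) = 17 (confirmed correct)
6. x = 6 + (7) = 13, y = 17 + (8) = 25 (exactly as logged)
7. x = 13 + (4) = 17, y = 25 + (5) = 30 (in agreement)
8. x = 17 + (9) = 26, y = 30 + (9) = 39 (no discrepancy)
9. x = 26 + (-2) = 24, y = 39 + (3) = 42 (no discrepancy)
10. x = 24 + (9) = 33, y = 42 + (0) = 42 (the log has a different value)
That makes step 10 the first incorrect line — x = 33 is what it should show.

step 10, x = 33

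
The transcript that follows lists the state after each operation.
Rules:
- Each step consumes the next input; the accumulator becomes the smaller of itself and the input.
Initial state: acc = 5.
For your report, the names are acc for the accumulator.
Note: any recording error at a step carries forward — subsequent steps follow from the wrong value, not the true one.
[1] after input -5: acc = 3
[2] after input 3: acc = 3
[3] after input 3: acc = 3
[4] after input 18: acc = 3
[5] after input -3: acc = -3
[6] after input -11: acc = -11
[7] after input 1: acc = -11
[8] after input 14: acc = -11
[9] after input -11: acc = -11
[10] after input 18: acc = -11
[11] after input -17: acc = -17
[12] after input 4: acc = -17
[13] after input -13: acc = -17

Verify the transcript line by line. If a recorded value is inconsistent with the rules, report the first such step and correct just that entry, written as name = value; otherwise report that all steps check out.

step 1, acc = -5

Recomputing the run from the initial state:
step 1: acc = -5
step 2: acc = -5
step 3: acc = -5
step 4: acc = -5
step 5: acc = -5
step 6: acc = -11
step 7: acc = -11
step 8: acc = -11
step 9: acc = -11
step 10: acc = -11
step 11: acc = -17
step 12: acc = -17
step 13: acc = -17
The first disagreement with the transcript is at step 1, where the value should be acc = -5.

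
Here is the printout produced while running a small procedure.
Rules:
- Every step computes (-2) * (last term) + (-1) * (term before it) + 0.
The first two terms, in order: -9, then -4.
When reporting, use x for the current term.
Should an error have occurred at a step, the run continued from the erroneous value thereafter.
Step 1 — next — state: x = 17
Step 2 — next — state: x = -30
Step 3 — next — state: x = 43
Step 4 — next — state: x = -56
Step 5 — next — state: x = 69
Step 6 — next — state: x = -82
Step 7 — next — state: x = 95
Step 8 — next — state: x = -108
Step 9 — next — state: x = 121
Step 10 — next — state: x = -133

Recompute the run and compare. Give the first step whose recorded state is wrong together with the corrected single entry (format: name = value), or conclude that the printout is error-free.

step 10, x = -134

Recomputing the run from the initial state:
step 1: x = 17
step 2: x = -30
step 3: x = 43
step 4: x = -56
step 5: x = 69
step 6: x = -82
step 7: x = 95
step 8: x = -108
step 9: x = 121
step 10: x = -134
The first disagreement with the printout is at step 10, where the value should be x = -134.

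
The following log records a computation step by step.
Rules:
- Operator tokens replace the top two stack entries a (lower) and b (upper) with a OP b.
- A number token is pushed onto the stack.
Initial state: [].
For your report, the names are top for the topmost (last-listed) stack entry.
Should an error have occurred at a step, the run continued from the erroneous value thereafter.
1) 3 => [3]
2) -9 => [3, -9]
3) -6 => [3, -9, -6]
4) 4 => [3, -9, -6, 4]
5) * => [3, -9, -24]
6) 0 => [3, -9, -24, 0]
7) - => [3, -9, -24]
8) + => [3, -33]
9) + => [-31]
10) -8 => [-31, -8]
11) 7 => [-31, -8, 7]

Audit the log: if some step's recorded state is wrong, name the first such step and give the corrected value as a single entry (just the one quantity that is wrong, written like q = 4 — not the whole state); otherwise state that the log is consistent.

Recomputing the run from the initial state:
step 1: [3]
step 2: [3, -9]
step 3: [3, -9, -6]
step 4: [3, -9, -6, 4]
step 5: [3, -9, -24]
step 6: [3, -9, -24, 0]
step 7: [3, -9, -24]
step 8: [3, -33]
step 9: [-30]
step 10: [-30, -8]
step 11: [-30, -8, 7]
The first disagreement with the log is at step 9, where the value should be top = -30.

step 9, top = -30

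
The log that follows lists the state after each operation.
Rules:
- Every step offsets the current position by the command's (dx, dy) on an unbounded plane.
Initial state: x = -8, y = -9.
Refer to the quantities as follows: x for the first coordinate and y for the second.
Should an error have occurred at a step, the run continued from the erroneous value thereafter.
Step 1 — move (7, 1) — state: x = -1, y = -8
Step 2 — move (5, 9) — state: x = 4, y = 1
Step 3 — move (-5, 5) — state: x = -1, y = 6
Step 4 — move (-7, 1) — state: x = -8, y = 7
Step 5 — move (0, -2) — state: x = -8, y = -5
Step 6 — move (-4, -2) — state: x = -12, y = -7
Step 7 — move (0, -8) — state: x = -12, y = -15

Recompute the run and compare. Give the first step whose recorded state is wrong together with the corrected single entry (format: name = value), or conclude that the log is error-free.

step 5, y = 5

Recomputing the run from the initial state:
step 1: x = -1, y = -8
step 2: x = 4, y = 1
step 3: x = -1, y = 6
step 4: x = -8, y = 7
step 5: x = -8, y = 5
step 6: x = -12, y = 3
step 7: x = -12, y = -5
The first disagreement with the log is at step 5, where the value should be y = 5.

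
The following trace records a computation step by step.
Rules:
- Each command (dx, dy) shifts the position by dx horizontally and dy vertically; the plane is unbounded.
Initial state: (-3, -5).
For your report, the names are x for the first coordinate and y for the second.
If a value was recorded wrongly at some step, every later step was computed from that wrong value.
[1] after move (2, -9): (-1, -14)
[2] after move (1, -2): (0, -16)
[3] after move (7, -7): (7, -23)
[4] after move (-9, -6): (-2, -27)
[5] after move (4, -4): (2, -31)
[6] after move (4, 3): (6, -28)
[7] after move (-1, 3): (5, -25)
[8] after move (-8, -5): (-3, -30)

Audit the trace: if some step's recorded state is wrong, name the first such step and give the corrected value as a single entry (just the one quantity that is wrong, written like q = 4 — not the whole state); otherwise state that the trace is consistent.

step 4, y = -29

Recomputing the run from the initial state:
step 1: x = -1, y = -14
step 2: x = 0, y = -16
step 3: x = 7, y = -23
step 4: x = -2, y = -29
step 5: x = 2, y = -33
step 6: x = 6, y = -30
step 7: x = 5, y = -27
step 8: x = -3, y = -32
The first disagreement with the trace is at step 4, where the value should be y = -29.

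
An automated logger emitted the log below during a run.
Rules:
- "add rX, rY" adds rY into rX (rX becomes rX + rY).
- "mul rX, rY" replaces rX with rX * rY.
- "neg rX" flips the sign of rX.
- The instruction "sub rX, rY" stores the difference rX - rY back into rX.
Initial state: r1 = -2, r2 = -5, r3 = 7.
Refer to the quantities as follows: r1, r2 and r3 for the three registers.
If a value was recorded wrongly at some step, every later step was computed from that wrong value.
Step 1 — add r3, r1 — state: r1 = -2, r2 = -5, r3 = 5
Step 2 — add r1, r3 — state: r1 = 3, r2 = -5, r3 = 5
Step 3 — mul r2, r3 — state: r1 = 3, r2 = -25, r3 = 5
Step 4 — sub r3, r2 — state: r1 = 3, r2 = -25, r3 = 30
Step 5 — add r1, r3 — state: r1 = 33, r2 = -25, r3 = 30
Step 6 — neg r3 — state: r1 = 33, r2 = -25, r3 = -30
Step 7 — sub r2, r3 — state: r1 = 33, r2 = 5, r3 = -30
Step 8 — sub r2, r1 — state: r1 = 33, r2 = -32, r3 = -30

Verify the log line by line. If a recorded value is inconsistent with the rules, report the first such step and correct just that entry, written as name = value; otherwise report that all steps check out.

1. r3 = 7 + -2 = 5 (no discrepancy)
2. r1 = -2 + 5 = 3 (agrees with the log)
3. r2 = -5 * 5 = -25 (checks out)
4. r3 = 5 - -25 = 30 (consistent with the log)
5. r1 = 3 + 30 = 33 (exactly as logged)
6. r3 = -(30) = -30 (confirmed correct)
7. r2 = -25 - -30 = 5 (agrees with the log)
8. r2 = 5 - 33 = -28 (a discrepancy with the log)
Step 8 is the first one off; corrected, r2 = -28.

step 8, r2 = -28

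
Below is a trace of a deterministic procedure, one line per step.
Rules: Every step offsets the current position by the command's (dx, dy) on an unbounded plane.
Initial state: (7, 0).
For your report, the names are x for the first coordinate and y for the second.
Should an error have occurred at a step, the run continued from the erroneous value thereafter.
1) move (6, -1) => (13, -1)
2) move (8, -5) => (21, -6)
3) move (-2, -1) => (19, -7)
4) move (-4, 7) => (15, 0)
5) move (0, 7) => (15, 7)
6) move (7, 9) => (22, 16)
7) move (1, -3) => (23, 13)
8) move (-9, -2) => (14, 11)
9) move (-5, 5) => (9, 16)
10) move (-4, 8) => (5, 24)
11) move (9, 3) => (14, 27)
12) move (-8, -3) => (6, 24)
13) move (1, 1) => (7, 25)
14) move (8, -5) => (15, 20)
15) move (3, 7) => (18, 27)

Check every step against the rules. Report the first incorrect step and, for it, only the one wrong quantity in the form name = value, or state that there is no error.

no error

step 1: x = 7 + (6) = 13, y = 0 + (-1) = -1 -> no discrepancy
step 2: x = 13 + (8) = 21, y = -1 + (-5) = -6 -> confirmed correct
step 3: x = 21 + (-2) = 19, y = -6 + (-1) = -7 -> matches
step 4: x = 19 + (-4) = 15, y = -7 + (7) = 0 -> confirmed correct
step 5: x = 15 + (0) = 15, y = 0 + (7) = 7 -> no discrepancy
step 6: x = 15 + (7) = 22, y = 7 + (9) = 16 -> consistent with the trace
step 7: x = 22 + (1) = 23, y = 16 + (-3) = 13 -> exactly as logged
step 8: x = 23 + (-9) = 14, y = 13 + (-2) = 11 -> in agreement
step 9: x = 14 + (-5) = 9, y = 11 + (5) = 16 -> checks out
step 10: x = 9 + (-4) = 5, y = 16 + (8) = 24 -> consistent with the trace
step 11: x = 5 + (9) = 14, y = 24 + (3) = 27 -> checks out
step 12: x = 14 + (-8) = 6, y = 27 + (-3) = 24 -> same as recorded
step 13: x = 6 + (1) = 7, y = 24 + (1) = 25 -> consistent with the trace
step 14: x = 7 + (8) = 15, y = 25 + (-5) = 20 -> checks out
step 15: x = 15 + (3) = 18, y = 20 + (7) = 27 -> matches
No step deviates from the rules.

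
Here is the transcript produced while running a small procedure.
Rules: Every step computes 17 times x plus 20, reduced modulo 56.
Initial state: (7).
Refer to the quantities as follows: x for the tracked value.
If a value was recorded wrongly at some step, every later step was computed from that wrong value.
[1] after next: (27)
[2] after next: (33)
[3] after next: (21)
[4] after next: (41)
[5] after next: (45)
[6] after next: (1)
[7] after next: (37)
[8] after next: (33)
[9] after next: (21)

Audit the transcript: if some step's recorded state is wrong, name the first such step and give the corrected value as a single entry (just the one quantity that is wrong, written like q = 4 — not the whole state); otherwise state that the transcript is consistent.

Recomputing the run from the initial state:
step 1: x = 27
step 2: x = 31
step 3: x = 43
step 4: x = 23
step 5: x = 19
step 6: x = 7
step 7: x = 27
step 8: x = 31
step 9: x = 43
The first disagreement with the transcript is at step 2, where the value should be x = 31.

step 2, x = 31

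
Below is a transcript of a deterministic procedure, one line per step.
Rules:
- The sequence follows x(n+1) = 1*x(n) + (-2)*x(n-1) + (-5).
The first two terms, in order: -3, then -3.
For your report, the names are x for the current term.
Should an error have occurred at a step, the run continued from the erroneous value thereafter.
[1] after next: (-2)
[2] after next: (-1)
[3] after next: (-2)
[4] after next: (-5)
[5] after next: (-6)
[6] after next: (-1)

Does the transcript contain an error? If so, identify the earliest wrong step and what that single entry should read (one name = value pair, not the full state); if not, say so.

no error

Recomputing the run from the initial state:
step 1: x = -2
step 2: x = -1
step 3: x = -2
step 4: x = -5
step 5: x = -6
step 6: x = -1
This matches the transcript at every step.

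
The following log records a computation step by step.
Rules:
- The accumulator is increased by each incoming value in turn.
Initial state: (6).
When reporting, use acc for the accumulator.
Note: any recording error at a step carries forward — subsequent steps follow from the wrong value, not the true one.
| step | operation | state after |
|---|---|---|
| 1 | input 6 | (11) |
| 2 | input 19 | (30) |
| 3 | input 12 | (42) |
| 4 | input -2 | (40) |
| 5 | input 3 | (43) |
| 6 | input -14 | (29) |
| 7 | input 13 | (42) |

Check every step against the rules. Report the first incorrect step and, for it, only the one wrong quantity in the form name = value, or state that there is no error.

step 1, acc = 12

1. acc = 6 + 6 = 12 (the recorded entry deviates here)
Step 1 is the first one off; corrected, acc = 12.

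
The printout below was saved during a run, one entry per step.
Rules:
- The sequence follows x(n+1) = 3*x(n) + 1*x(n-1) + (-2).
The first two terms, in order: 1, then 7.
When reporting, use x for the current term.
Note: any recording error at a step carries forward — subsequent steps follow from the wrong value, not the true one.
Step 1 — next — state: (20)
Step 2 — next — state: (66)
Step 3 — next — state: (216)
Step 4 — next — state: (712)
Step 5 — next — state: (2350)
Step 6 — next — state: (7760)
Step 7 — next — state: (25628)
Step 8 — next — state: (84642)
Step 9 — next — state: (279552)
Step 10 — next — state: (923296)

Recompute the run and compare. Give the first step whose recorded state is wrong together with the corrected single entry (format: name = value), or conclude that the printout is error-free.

step 2, x = 65

1. x = 3*(7) + (1)*(1) + (-2) = 20 (confirmed correct)
2. x = 3*(20) + (1)*(7) + (-2) = 65 (the printout disagrees here)
First incorrect step: 2; the correct value is x = 65.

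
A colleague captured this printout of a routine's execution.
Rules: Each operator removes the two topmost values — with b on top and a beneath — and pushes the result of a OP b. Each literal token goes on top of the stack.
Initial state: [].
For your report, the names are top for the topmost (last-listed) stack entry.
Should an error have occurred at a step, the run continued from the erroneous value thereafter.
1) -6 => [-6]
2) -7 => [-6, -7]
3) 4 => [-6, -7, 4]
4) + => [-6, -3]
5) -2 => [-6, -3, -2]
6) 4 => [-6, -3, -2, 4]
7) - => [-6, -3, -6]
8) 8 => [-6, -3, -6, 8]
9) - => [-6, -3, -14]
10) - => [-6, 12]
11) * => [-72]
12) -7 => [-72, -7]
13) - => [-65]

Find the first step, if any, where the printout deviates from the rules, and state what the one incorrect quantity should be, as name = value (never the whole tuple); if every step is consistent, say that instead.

1. push -6: top = -6 (consistent with the printout)
2. push -7: top = -7 (matches)
3. push 4: top = 4 (exactly as logged)
4. -7 + 4 = -3 (same as recorded)
5. push -2: top = -2 (consistent with the printout)
6. push 4: top = 4 (matches)
7. -2 - 4 = -6 (confirmed correct)
8. push 8: top = 8 (checks out)
9. -6 - 8 = -14 (matches)
10. -3 - -14 = 11 (a discrepancy with the printout)
So the first discrepancy is step 10, where the right value is top = 11.

step 10, top = 11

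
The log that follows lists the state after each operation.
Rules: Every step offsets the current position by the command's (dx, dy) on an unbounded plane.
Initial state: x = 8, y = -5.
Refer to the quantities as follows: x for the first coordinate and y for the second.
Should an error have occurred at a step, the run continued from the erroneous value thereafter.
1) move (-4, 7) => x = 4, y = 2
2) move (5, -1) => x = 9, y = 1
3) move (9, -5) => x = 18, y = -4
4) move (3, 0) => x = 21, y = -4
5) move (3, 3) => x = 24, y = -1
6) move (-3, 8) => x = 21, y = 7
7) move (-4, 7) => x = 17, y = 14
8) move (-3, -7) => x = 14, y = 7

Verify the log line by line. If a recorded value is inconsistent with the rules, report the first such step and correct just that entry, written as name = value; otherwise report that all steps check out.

no error

step 1: x = 8 + (-4) = 4, y = -5 + (7) = 2 -> confirmed correct
step 2: x = 4 + (5) = 9, y = 2 + (-1) = 1 -> same as recorded
step 3: x = 9 + (9) = 18, y = 1 + (-5) = -4 -> agrees with the log
step 4: x = 18 + (3) = 21, y = -4 + (0) = -4 -> agrees with the log
step 5: x = 21 + (3) = 24, y = -4 + (3) = -1 -> same as recorded
step 6: x = 24 + (-3) = 21, y = -1 + (8) = 7 -> agrees with the log
step 7: x = 21 + (-4) = 17, y = 7 + (7) = 14 -> checks out
step 8: x = 17 + (-3) = 14, y = 14 + (-7) = 7 -> confirmed correct
Each recorded entry agrees with the recomputation.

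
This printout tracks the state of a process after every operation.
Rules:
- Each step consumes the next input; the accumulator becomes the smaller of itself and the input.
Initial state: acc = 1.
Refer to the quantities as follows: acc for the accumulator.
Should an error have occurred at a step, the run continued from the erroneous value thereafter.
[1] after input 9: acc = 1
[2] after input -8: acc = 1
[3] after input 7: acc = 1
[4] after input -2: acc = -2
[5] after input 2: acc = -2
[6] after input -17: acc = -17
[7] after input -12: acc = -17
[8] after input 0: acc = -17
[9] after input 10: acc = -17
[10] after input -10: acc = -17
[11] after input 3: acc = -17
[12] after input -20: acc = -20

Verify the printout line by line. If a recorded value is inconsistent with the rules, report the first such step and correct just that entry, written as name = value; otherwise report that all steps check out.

Recomputing the run from the initial state:
step 1: acc = 1
step 2: acc = -8
step 3: acc = -8
step 4: acc = -8
step 5: acc = -8
step 6: acc = -17
step 7: acc = -17
step 8: acc = -17
step 9: acc = -17
step 10: acc = -17
step 11: acc = -17
step 12: acc = -20
The first disagreement with the printout is at step 2, where the value should be acc = -8.

step 2, acc = -8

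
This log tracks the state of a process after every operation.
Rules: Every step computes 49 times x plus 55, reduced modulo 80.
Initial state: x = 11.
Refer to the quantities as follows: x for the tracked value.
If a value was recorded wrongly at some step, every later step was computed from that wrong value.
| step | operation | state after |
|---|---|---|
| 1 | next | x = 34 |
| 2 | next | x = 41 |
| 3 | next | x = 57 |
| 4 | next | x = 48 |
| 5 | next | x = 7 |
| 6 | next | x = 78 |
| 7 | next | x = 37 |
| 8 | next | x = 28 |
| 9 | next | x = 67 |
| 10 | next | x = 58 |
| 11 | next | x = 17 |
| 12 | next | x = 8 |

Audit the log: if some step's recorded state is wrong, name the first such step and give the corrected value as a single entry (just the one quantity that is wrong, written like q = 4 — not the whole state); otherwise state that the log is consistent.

step 3, x = 64

1. x = (49*11 + 55) mod 80 = 34 (agrees with the log)
2. x = (49*34 + 55) mod 80 = 41 (confirmed correct)
3. x = (49*41 + 55) mod 80 = 64 (the log disagrees here)
That makes step 3 the first incorrect line — x = 64 is what it should show.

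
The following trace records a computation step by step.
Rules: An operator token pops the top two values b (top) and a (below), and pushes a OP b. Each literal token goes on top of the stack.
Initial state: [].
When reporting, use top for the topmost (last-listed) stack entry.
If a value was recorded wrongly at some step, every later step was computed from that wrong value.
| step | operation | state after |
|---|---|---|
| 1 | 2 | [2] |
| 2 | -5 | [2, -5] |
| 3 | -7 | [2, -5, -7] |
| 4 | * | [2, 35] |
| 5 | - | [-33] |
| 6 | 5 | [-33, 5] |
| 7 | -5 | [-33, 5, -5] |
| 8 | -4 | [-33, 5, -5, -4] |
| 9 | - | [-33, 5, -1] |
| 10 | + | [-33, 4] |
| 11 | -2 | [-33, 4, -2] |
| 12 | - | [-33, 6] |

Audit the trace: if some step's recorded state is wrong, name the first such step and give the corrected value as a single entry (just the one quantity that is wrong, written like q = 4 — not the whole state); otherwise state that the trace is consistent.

Recomputing the run from the initial state:
step 1: [2]
step 2: [2, -5]
step 3: [2, -5, -7]
step 4: [2, 35]
step 5: [-33]
step 6: [-33, 5]
step 7: [-33, 5, -5]
step 8: [-33, 5, -5, -4]
step 9: [-33, 5, -1]
step 10: [-33, 4]
step 11: [-33, 4, -2]
step 12: [-33, 6]
This matches the trace at every step.

no error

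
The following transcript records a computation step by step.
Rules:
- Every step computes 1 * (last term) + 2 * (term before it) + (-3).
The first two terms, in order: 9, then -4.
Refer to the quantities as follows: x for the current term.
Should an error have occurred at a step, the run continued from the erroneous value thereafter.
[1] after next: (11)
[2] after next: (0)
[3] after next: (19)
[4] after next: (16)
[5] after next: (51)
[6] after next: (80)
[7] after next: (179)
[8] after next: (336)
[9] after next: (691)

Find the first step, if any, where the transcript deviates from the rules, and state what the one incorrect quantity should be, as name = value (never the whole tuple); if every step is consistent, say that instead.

no error

step 1: x = 1*(-4) + (2)*(9) + (-3) = 11 -> same as recorded
step 2: x = 1*(11) + (2)*(-4) + (-3) = 0 -> confirmed correct
step 3: x = 1*(0) + (2)*(11) + (-3) = 19 -> verified
step 4: x = 1*(19) + (2)*(0) + (-3) = 16 -> verified
step 5: x = 1*(16) + (2)*(19) + (-3) = 51 -> exactly as logged
step 6: x = 1*(51) + (2)*(16) + (-3) = 80 -> checks out
step 7: x = 1*(80) + (2)*(51) + (-3) = 179 -> confirmed correct
step 8: x = 1*(179) + (2)*(80) + (-3) = 336 -> in agreement
step 9: x = 1*(336) + (2)*(179) + (-3) = 691 -> confirmed correct
All entries verified; no error found.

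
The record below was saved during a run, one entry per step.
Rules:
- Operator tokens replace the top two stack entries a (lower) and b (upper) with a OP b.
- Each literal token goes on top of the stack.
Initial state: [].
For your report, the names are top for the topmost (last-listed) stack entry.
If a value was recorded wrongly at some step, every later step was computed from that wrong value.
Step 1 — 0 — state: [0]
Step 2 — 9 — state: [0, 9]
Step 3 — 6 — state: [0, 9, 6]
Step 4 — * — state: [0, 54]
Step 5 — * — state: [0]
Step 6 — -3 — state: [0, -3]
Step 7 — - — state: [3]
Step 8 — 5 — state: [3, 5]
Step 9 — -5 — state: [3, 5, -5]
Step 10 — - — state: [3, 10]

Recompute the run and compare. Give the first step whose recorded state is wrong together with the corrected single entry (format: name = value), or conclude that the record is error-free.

no error

Recomputing the run from the initial state:
step 1: [0]
step 2: [0, 9]
step 3: [0, 9, 6]
step 4: [0, 54]
step 5: [0]
step 6: [0, -3]
step 7: [3]
step 8: [3, 5]
step 9: [3, 5, -5]
step 10: [3, 10]
This matches the record at every step.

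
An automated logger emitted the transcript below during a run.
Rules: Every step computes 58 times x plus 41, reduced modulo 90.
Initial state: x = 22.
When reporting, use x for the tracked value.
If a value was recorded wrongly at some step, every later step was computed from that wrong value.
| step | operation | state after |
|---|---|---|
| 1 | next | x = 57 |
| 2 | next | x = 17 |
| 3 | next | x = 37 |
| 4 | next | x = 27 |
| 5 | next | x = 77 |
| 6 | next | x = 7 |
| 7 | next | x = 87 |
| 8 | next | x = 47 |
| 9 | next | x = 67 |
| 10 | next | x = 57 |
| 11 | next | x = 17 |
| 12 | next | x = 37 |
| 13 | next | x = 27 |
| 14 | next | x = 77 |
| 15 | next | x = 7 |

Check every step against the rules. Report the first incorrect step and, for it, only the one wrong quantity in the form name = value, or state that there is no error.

Step 1: x = (58*22 + 41) mod 90 = 57 — in agreement.
Step 2: x = (58*57 + 41) mod 90 = 17 — confirmed correct.
Step 3: x = (58*17 + 41) mod 90 = 37 — exactly as logged.
Step 4: x = (58*37 + 41) mod 90 = 27 — consistent with the transcript.
Step 5: x = (58*27 + 41) mod 90 = 77 — exactly as logged.
Step 6: x = (58*77 + 41) mod 90 = 7 — agrees with the transcript.
Step 7: x = (58*7 + 41) mod 90 = 87 — in agreement.
Step 8: x = (58*87 + 41) mod 90 = 47 — exactly as logged.
Step 9: x = (58*47 + 41) mod 90 = 67 — verified.
Step 10: x = (58*67 + 41) mod 90 = 57 — consistent with the transcript.
Step 11: x = (58*57 + 41) mod 90 = 17 — no discrepancy.
Step 12: x = (58*17 + 41) mod 90 = 37 — same as recorded.
Step 13: x = (58*37 + 41) mod 90 = 27 — consistent with the transcript.
Step 14: x = (58*27 + 41) mod 90 = 77 — in agreement.
Step 15: x = (58*77 + 41) mod 90 = 7 — confirmed correct.
Nothing is out of place; the run is error-free.

no error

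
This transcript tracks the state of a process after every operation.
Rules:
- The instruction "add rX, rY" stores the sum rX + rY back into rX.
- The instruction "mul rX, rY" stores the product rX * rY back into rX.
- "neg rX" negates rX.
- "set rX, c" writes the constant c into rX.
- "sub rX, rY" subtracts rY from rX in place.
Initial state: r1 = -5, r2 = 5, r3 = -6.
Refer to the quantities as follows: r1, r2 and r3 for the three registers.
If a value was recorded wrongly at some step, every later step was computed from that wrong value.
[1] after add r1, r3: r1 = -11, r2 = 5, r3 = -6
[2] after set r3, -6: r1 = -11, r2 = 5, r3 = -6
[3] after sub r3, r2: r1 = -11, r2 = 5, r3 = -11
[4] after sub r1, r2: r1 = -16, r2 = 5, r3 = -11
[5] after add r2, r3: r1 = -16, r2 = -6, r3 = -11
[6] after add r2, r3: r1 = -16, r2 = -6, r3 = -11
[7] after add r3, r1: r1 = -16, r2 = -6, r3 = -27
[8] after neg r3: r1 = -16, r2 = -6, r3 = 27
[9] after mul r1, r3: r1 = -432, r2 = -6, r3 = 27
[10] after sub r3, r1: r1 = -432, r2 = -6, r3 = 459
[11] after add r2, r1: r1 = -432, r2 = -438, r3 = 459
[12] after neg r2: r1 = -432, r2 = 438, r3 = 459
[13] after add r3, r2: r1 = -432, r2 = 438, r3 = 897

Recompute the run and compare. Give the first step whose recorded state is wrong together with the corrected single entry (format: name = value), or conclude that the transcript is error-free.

step 6, r2 = -17

Recomputing the run from the initial state:
step 1: r1 = -11, r2 = 5, r3 = -6
step 2: r1 = -11, r2 = 5, r3 = -6
step 3: r1 = -11, r2 = 5, r3 = -11
step 4: r1 = -16, r2 = 5, r3 = -11
step 5: r1 = -16, r2 = -6, r3 = -11
step 6: r1 = -16, r2 = -17, r3 = -11
step 7: r1 = -16, r2 = -17, r3 = -27
step 8: r1 = -16, r2 = -17, r3 = 27
step 9: r1 = -432, r2 = -17, r3 = 27
step 10: r1 = -432, r2 = -17, r3 = 459
step 11: r1 = -432, r2 = -449, r3 = 459
step 12: r1 = -432, r2 = 449, r3 = 459
step 13: r1 = -432, r2 = 449, r3 = 908
The first disagreement with the transcript is at step 6, where the value should be r2 = -17.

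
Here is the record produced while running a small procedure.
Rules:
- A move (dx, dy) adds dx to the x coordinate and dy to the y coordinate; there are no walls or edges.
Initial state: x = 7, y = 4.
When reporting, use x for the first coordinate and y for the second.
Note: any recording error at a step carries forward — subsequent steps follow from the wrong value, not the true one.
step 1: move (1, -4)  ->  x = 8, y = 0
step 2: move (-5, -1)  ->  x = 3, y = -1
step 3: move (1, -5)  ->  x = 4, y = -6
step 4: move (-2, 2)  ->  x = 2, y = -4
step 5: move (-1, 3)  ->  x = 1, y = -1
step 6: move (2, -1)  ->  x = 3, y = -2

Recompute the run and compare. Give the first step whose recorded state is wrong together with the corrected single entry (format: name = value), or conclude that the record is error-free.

1. x = 7 + (1) = 8, y = 4 + (-4) = 0 (no discrepancy)
2. x = 8 + (-5) = 3, y = 0 + (-1) = -1 (in agreement)
3. x = 3 + (1) = 4, y = -1 + (-5) = -6 (consistent with the record)
4. x = 4 + (-2) = 2, y = -6 + (2) = -4 (consistent with the record)
5. x = 2 + (-1) = 1, y = -4 + (3) = -1 (exactly as logged)
6. x = 1 + (2) = 3, y = -1 + (-1) = -2 (checks out)
All steps check out; nothing to correct.

no error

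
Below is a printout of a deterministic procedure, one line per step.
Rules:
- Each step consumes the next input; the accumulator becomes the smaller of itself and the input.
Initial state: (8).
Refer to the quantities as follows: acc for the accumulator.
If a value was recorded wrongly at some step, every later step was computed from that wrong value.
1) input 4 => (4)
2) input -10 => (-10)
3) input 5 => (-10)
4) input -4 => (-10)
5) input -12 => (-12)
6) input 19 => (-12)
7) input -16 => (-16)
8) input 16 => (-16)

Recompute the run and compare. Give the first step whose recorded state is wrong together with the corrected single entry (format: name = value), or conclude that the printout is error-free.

Recomputing the run from the initial state:
step 1: acc = 4
step 2: acc = -10
step 3: acc = -10
step 4: acc = -10
step 5: acc = -12
step 6: acc = -12
step 7: acc = -16
step 8: acc = -16
This matches the printout at every step.

no error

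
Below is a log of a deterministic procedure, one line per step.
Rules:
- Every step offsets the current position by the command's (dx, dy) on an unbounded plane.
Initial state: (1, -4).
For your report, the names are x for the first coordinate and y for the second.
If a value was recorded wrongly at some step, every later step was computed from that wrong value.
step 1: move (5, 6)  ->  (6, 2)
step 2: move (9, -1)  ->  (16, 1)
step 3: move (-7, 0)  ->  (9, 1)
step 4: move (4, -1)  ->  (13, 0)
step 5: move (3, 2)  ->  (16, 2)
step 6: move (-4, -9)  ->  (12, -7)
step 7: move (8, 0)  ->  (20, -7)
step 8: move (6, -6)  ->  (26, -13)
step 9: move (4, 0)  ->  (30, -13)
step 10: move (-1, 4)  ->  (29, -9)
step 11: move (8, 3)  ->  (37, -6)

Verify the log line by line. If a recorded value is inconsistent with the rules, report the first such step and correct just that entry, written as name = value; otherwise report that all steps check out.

step 2, x = 15

step 1: x = 1 + (5) = 6, y = -4 + (6) = 2 -> exactly as logged
step 2: x = 6 + (9) = 15, y = 2 + (-1) = 1 -> not what was recorded
First incorrect step: 2; the correct value is x = 15.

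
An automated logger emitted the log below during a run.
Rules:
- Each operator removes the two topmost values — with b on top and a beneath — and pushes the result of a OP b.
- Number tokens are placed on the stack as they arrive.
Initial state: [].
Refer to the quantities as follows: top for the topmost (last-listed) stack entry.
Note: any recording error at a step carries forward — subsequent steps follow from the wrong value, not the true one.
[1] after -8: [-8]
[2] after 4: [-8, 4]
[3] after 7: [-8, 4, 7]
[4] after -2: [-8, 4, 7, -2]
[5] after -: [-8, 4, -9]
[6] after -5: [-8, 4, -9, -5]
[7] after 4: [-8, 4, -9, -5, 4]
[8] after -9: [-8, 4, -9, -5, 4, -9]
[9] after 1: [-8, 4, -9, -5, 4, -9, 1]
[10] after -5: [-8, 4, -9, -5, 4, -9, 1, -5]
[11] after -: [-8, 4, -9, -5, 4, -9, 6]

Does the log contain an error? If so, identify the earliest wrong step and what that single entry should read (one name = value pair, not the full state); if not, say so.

step 5, top = 9

Recomputing the run from the initial state:
step 1: [-8]
step 2: [-8, 4]
step 3: [-8, 4, 7]
step 4: [-8, 4, 7, -2]
step 5: [-8, 4, 9]
step 6: [-8, 4, 9, -5]
step 7: [-8, 4, 9, -5, 4]
step 8: [-8, 4, 9, -5, 4, -9]
step 9: [-8, 4, 9, -5, 4, -9, 1]
step 10: [-8, 4, 9, -5, 4, -9, 1, -5]
step 11: [-8, 4, 9, -5, 4, -9, 6]
The first disagreement with the log is at step 5, where the value should be top = 9.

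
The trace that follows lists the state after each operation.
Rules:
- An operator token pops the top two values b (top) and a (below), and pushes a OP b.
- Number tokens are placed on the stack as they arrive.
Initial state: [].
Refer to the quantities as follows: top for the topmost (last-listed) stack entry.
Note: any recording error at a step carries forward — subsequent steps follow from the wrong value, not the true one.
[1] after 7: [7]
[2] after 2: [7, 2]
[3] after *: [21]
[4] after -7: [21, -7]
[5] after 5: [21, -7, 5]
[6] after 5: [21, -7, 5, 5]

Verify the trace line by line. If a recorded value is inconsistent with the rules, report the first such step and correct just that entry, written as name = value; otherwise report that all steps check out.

step 3, top = 14

Recomputing the run from the initial state:
step 1: [7]
step 2: [7, 2]
step 3: [14]
step 4: [14, -7]
step 5: [14, -7, 5]
step 6: [14, -7, 5, 5]
The first disagreement with the trace is at step 3, where the value should be top = 14.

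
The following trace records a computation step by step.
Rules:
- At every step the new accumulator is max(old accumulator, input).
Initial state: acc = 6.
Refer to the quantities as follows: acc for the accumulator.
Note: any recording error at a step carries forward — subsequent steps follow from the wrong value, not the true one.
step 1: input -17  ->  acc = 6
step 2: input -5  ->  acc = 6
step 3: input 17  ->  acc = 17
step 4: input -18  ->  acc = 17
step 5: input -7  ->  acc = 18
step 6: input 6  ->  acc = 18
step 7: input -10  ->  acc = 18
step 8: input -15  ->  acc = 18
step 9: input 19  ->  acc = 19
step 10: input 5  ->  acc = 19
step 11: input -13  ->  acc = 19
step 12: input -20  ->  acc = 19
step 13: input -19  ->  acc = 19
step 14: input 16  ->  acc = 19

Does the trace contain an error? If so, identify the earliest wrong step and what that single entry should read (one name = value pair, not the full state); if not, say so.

step 5, acc = 17

step 1: acc = max(6, -17) = 6 -> matches
step 2: acc = max(6, -5) = 6 -> consistent with the trace
step 3: acc = max(6, 17) = 17 -> in agreement
step 4: acc = max(17, -18) = 17 -> checks out
step 5: acc = max(17, -7) = 17 -> the recorded entry deviates here
That makes step 5 the first incorrect line — acc = 17 is what it should show.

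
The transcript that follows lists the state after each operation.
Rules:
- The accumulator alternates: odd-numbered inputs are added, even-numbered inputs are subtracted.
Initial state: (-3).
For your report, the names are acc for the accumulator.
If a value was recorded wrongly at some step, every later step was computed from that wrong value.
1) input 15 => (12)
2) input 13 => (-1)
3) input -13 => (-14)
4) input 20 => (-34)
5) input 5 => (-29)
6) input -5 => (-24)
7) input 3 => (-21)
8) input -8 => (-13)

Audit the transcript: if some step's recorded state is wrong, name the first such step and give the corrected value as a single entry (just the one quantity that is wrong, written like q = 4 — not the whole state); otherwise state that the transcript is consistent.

Recomputing the run from the initial state:
step 1: acc = 12
step 2: acc = -1
step 3: acc = -14
step 4: acc = -34
step 5: acc = -29
step 6: acc = -24
step 7: acc = -21
step 8: acc = -13
This matches the transcript at every step.

no error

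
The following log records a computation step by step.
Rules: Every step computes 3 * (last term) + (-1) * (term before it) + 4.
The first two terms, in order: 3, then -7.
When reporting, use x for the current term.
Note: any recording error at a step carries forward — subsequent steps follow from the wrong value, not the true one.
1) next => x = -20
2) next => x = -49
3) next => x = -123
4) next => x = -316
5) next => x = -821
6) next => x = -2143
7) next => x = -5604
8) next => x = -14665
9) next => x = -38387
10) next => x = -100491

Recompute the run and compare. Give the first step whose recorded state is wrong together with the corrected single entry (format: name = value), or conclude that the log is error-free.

step 10, x = -100492

Step 1: x = 3*(-7) + (-1)*(3) + (4) = -20 — checks out.
Step 2: x = 3*(-20) + (-1)*(-7) + (4) = -49 — verified.
Step 3: x = 3*(-49) + (-1)*(-20) + (4) = -123 — checks out.
Step 4: x = 3*(-123) + (-1)*(-49) + (4) = -316 — agrees with the log.
Step 5: x = 3*(-316) + (-1)*(-123) + (4) = -821 — confirmed correct.
Step 6: x = 3*(-821) + (-1)*(-316) + (4) = -2143 — checks out.
Step 7: x = 3*(-2143) + (-1)*(-821) + (4) = -5604 — no discrepancy.
Step 8: x = 3*(-5604) + (-1)*(-2143) + (4) = -14665 — checks out.
Step 9: x = 3*(-14665) + (-1)*(-5604) + (4) = -38387 — matches.
Step 10: x = 3*(-38387) + (-1)*(-14665) + (4) = -100492 — this is not what the log shows.
First deviation found at step 10; the corrected entry is x = -100492.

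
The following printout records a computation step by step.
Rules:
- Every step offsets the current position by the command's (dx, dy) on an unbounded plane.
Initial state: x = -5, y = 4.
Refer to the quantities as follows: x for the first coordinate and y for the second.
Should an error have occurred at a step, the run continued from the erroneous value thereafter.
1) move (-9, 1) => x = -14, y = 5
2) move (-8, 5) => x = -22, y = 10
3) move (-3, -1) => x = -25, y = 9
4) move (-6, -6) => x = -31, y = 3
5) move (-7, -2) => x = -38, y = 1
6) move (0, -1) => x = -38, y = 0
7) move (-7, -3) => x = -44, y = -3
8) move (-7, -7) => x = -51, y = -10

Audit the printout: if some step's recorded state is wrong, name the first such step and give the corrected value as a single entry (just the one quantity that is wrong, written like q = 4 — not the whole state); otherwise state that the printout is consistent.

step 7, x = -45

step 1: x = -5 + (-9) = -14, y = 4 + (1) = 5 -> exactly as logged
step 2: x = -14 + (-8) = -22, y = 5 + (5) = 10 -> confirmed correct
step 3: x = -22 + (-3) = -25, y = 10 + (-1) = 9 -> exactly as logged
step 4: x = -25 + (-6) = -31, y = 9 + (-6) = 3 -> no discrepancy
step 5: x = -31 + (-7) = -38, y = 3 + (-2) = 1 -> same as recorded
step 6: x = -38 + (0) = -38, y = 1 + (-1) = 0 -> consistent with the printout
step 7: x = -38 + (-7) = -45, y = 0 + (-3) = -3 -> first mismatch against the printout
The earliest wrong entry is at step 7: it should read x = -45.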